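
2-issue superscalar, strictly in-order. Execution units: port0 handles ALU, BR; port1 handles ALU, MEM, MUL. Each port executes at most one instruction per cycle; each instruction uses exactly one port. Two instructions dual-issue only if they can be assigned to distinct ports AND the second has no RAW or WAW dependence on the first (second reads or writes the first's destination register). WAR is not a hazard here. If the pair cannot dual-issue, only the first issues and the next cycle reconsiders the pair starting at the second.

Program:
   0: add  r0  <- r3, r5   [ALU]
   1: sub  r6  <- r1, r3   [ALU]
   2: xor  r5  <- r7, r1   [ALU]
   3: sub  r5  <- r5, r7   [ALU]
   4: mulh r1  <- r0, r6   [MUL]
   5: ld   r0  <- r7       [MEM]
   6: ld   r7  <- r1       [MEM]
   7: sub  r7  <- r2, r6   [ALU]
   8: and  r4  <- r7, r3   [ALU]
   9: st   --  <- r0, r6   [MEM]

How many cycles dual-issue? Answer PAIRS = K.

PAIRS = 3

[0] i0&i1  add/sub  -- 2-wide
[1] i2  xor  -- RAW+WAW r5
[2] i3&i4  sub/mulh  -- 2-wide
[3] i5  ld  -- no-port MEM/MEM
[4] i6  ld  -- WAW r7
[5] i7  sub  -- RAW r7
[6] i8&i9  and/st  -- 2-wide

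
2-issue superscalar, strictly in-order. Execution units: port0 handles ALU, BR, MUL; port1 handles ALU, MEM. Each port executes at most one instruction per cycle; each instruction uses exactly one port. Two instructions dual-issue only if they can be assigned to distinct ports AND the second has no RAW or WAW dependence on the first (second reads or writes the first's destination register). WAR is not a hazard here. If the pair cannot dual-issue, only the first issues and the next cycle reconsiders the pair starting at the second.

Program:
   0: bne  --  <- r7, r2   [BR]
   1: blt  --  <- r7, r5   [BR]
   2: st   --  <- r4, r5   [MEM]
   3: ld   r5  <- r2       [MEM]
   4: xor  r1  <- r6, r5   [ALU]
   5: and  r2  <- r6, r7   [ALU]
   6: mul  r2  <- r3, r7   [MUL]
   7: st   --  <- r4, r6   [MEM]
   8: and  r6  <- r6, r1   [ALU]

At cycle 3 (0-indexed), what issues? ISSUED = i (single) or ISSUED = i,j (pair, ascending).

ISSUED = 4,5

[0] i0  bne.BR  -- no-port BR/BR
[1] i1/i2  blt.BR/st.MEM  -- pair
[2] i3  ld.MEM  -- RAW r5
[3] i4/i5  xor.ALU/and.ALU  -- pair
[4] i6/i7  mul.MUL/st.MEM  -- pair
[5] i8  and.ALU  -- tail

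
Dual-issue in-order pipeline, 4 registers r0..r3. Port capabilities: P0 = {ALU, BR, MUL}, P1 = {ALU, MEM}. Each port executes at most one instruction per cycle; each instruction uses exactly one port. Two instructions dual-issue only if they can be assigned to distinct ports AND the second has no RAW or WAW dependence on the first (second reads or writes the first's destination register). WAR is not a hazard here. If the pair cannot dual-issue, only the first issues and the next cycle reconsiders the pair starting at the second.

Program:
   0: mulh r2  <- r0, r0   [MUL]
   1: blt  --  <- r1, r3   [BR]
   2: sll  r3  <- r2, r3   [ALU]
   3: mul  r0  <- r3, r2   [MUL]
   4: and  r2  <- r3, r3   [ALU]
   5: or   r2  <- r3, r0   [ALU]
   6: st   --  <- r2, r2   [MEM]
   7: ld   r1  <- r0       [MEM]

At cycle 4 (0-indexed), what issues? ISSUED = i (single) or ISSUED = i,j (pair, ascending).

ISSUED = 6

t=0 i0:mulh ; no-port MUL/BR
t=1 i1,i2:blt sll ; pair
t=2 i3,i4:mul and ; pair
t=3 i5:or ; RAW r2
t=4 i6:st ; no-port MEM/MEM
t=5 i7:ld ; tail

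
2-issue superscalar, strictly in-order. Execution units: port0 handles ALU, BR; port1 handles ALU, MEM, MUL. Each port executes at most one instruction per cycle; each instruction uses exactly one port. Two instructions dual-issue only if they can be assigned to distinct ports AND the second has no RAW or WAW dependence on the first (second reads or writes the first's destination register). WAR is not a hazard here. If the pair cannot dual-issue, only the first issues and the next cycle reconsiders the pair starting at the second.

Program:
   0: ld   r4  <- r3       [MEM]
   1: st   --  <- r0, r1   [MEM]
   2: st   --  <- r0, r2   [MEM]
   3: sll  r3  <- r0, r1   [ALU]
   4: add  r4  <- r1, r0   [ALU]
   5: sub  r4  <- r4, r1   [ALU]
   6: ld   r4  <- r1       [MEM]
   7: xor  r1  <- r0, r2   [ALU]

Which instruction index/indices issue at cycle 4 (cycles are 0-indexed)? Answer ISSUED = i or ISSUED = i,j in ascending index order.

c0: i0 ld.MEM  no-port MEM/MEM
c1: i1 st.MEM  no-port MEM/MEM
c2: i2+i3 st.MEM+sll.ALU  2-wide
c3: i4 add.ALU  RAW+WAW r4
c4: i5 sub.ALU  WAW r4
c5: i6+i7 ld.MEM+xor.ALU  2-wide

ISSUED = 5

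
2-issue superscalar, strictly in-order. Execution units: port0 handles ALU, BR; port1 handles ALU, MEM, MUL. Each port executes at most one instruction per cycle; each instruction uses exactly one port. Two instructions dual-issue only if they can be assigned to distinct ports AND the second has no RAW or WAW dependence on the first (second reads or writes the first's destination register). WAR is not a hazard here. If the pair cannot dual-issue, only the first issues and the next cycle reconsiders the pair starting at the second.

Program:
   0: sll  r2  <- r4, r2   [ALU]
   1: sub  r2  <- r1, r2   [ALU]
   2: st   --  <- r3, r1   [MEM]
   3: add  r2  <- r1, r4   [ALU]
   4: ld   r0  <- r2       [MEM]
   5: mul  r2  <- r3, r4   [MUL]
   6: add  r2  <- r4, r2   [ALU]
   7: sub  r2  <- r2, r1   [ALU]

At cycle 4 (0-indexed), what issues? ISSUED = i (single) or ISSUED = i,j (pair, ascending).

ISSUED = 5

t=0 i0:sll.ALU ; RAW+WAW r2
t=1 i1+i2:sub.ALU;st.MEM ; dual
t=2 i3:add.ALU ; RAW r2
t=3 i4:ld.MEM ; no-port MEM/MUL
t=4 i5:mul.MUL ; RAW+WAW r2
t=5 i6:add.ALU ; RAW+WAW r2
t=6 i7:sub.ALU ; tail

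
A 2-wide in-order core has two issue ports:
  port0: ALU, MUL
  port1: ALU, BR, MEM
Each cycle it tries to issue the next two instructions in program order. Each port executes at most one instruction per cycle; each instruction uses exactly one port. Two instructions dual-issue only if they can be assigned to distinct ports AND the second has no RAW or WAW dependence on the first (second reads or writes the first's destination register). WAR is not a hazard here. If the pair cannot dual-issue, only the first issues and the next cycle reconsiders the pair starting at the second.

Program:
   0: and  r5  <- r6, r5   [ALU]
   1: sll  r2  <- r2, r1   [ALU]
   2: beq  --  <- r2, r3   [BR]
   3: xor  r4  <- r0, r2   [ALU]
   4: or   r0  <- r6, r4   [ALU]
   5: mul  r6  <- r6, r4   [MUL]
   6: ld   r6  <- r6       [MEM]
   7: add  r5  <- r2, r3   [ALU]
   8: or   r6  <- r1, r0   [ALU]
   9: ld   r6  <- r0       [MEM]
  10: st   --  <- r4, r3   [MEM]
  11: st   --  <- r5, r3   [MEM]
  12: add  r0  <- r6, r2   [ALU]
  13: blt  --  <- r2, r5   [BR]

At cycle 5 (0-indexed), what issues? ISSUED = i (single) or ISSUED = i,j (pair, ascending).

ISSUED = 9

t=0 i0&i1:and;sll ; dual
t=1 i2&i3:beq;xor ; dual
t=2 i4&i5:or;mul ; dual
t=3 i6&i7:ld;add ; dual
t=4 i8:or ; WAW r6
t=5 i9:ld ; no-port MEM/MEM
t=6 i10:st ; no-port MEM/MEM
t=7 i11&i12:st;add ; dual
t=8 i13:blt ; tail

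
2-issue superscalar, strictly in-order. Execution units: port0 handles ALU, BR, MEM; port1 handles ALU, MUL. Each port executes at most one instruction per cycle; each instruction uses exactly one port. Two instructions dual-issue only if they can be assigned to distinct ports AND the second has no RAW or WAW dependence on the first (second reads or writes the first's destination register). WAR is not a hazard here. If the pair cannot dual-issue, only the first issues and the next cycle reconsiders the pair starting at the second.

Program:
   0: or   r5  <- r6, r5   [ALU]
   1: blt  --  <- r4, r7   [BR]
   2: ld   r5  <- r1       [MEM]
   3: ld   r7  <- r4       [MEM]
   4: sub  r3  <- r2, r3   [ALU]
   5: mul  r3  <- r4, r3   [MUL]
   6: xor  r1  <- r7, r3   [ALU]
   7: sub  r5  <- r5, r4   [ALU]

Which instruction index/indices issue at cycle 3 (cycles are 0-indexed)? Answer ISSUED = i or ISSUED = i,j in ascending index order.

  cy0 -> i0/i1 (or+blt) 2-wide
  cy1 -> i2 (ld) no-port MEM/MEM
  cy2 -> i3/i4 (ld+sub) 2-wide
  cy3 -> i5 (mul) RAW r3
  cy4 -> i6/i7 (xor+sub) 2-wide

ISSUED = 5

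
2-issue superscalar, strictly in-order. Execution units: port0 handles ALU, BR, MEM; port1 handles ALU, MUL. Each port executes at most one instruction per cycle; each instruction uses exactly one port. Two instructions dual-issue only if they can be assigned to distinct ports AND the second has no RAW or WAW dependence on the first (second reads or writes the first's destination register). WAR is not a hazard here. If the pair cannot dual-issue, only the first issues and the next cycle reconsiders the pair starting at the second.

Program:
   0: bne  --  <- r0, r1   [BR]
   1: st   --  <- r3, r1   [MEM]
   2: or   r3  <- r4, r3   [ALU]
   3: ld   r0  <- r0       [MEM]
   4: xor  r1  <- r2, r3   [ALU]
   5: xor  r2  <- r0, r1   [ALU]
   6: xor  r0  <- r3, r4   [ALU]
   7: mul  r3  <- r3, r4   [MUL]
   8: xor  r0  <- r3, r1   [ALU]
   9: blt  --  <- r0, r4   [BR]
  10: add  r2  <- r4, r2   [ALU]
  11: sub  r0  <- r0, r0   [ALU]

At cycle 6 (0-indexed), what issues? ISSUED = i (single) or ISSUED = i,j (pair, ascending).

[0] i0  bne.BR  -- no-port BR/MEM
[1] i1/i2  st.MEM/or.ALU  -- 2-wide
[2] i3/i4  ld.MEM/xor.ALU  -- 2-wide
[3] i5/i6  xor.ALU/xor.ALU  -- 2-wide
[4] i7  mul.MUL  -- RAW r3
[5] i8  xor.ALU  -- RAW r0
[6] i9/i10  blt.BR/add.ALU  -- 2-wide
[7] i11  sub.ALU  -- tail

ISSUED = 9,10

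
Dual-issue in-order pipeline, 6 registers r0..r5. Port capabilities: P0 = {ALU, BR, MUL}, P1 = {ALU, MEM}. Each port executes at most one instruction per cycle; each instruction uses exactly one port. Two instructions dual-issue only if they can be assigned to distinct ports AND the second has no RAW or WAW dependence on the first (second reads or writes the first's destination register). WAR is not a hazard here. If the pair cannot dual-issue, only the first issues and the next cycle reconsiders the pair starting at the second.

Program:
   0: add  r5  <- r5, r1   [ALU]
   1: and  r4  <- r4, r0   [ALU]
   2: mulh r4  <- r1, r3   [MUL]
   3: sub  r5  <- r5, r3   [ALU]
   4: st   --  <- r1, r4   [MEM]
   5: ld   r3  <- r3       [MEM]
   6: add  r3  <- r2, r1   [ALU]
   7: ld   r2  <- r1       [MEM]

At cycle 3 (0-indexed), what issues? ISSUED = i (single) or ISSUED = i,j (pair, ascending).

ISSUED = 5

  cy0 -> i0/i1 (add.ALU and.ALU) dual
  cy1 -> i2/i3 (mulh.MUL sub.ALU) dual
  cy2 -> i4 (st.MEM) no-port MEM/MEM
  cy3 -> i5 (ld.MEM) WAW r3
  cy4 -> i6/i7 (add.ALU ld.MEM) dual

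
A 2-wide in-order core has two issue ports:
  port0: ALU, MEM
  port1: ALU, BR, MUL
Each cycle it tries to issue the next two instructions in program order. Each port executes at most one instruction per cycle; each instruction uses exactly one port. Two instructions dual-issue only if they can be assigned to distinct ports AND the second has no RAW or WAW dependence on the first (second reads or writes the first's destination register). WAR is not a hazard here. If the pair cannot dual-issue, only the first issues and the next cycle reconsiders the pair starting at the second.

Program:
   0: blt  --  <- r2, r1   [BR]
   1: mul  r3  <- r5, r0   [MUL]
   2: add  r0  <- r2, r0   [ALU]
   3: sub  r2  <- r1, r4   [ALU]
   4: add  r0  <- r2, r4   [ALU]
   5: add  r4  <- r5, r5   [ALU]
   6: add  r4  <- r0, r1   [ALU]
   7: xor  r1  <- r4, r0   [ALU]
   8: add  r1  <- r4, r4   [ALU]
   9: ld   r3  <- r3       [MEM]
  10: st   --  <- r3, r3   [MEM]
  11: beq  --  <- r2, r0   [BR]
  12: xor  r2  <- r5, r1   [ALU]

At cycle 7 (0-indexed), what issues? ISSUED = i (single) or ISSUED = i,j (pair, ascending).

ISSUED = 10,11

0. blt @i0  | no-port BR/MUL
1. mul add @i1,i2  | pair
2. sub @i3  | RAW r2
3. add add @i4,i5  | pair
4. add @i6  | RAW r4
5. xor @i7  | WAW r1
6. add ld @i8,i9  | pair
7. st beq @i10,i11  | pair
8. xor @i12  | tail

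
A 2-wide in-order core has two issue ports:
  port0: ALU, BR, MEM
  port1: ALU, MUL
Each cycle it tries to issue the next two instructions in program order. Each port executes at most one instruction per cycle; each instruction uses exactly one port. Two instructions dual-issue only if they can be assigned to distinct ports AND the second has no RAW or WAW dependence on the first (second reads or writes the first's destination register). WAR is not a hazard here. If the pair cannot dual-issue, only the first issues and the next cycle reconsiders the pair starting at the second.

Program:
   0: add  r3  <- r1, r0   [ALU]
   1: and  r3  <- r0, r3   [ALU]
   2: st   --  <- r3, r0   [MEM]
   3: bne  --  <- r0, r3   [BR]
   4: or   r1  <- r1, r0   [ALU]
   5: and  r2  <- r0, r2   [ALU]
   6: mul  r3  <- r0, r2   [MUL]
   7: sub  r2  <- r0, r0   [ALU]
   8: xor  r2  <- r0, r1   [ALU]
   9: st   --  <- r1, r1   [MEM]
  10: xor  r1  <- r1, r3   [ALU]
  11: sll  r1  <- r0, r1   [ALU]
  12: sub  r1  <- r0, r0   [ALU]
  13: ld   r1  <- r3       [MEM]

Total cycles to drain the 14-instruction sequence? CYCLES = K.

0. add.ALU @i0  | RAW+WAW r3
1. and.ALU @i1  | RAW r3
2. st.MEM @i2  | no-port MEM/BR
3. bne.BR or.ALU @i3,i4  | 2-wide
4. and.ALU @i5  | RAW r2
5. mul.MUL sub.ALU @i6,i7  | 2-wide
6. xor.ALU st.MEM @i8,i9  | 2-wide
7. xor.ALU @i10  | RAW+WAW r1
8. sll.ALU @i11  | WAW r1
9. sub.ALU @i12  | WAW r1
10. ld.MEM @i13  | tail

CYCLES = 11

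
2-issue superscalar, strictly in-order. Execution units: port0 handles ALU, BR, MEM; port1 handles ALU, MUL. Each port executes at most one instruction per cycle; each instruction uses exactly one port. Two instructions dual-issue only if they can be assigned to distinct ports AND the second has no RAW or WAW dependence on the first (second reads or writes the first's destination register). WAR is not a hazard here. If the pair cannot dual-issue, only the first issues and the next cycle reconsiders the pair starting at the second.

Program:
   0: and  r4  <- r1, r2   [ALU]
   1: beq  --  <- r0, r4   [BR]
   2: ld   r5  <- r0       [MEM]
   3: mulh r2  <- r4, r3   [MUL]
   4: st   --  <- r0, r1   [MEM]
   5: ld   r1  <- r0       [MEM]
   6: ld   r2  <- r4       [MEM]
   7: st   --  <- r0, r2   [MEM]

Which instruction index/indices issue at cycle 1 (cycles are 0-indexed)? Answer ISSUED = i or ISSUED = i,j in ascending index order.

0. and @i0  | RAW r4
1. beq @i1  | no-port BR/MEM
2. ld+mulh @i2/i3  | pair
3. st @i4  | no-port MEM/MEM
4. ld @i5  | no-port MEM/MEM
5. ld @i6  | no-port MEM/MEM
6. st @i7  | tail

ISSUED = 1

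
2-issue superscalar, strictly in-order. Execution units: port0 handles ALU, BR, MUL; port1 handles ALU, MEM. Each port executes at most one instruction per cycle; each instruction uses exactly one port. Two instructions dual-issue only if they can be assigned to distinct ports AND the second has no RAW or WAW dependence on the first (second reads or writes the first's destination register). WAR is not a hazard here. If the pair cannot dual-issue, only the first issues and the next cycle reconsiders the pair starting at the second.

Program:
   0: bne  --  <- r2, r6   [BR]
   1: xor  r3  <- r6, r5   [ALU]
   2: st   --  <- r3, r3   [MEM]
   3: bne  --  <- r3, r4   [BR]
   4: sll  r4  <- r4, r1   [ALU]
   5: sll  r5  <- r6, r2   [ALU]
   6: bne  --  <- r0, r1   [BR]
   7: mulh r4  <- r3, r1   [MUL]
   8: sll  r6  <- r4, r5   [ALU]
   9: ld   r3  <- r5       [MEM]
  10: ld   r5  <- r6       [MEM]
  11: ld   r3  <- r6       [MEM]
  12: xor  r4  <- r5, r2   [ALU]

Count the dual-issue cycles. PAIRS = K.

[0] i0&i1  bne+xor  -- 2-wide
[1] i2&i3  st+bne  -- 2-wide
[2] i4&i5  sll+sll  -- 2-wide
[3] i6  bne  -- no-port BR/MUL
[4] i7  mulh  -- RAW r4
[5] i8&i9  sll+ld  -- 2-wide
[6] i10  ld  -- no-port MEM/MEM
[7] i11&i12  ld+xor  -- 2-wide

PAIRS = 5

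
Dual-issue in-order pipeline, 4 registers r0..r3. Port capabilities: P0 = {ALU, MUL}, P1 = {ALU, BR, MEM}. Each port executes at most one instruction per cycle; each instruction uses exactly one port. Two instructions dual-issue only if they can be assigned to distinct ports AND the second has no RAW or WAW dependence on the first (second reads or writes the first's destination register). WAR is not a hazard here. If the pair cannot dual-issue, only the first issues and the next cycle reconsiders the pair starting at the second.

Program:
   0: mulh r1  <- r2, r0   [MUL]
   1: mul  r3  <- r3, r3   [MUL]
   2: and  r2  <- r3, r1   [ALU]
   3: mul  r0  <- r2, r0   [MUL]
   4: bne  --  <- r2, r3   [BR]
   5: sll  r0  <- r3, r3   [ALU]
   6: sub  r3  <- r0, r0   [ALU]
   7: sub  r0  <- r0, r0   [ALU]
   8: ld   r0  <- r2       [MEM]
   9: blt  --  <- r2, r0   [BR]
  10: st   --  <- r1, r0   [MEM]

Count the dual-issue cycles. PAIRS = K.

  cy0 -> i0 (mulh) no-port MUL/MUL
  cy1 -> i1 (mul) RAW r3
  cy2 -> i2 (and) RAW r2
  cy3 -> i3/i4 (mul/bne) 2-wide
  cy4 -> i5 (sll) RAW r0
  cy5 -> i6/i7 (sub/sub) 2-wide
  cy6 -> i8 (ld) no-port MEM/BR
  cy7 -> i9 (blt) no-port BR/MEM
  cy8 -> i10 (st) tail

PAIRS = 2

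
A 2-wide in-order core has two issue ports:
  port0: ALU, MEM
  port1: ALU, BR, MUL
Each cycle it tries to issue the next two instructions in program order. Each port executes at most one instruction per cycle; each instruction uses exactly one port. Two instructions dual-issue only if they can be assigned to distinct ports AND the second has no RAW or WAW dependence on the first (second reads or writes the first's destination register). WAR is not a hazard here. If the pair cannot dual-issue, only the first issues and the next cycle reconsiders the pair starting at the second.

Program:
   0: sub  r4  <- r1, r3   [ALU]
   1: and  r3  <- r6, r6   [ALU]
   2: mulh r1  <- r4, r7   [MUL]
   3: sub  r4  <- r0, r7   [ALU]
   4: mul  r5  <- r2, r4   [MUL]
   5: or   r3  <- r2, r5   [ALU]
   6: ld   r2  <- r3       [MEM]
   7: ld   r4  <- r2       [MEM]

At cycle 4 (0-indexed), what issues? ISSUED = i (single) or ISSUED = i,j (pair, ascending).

0. sub.ALU/and.ALU @i0/i1  | 2-wide
1. mulh.MUL/sub.ALU @i2/i3  | 2-wide
2. mul.MUL @i4  | RAW r5
3. or.ALU @i5  | RAW r3
4. ld.MEM @i6  | no-port MEM/MEM
5. ld.MEM @i7  | tail

ISSUED = 6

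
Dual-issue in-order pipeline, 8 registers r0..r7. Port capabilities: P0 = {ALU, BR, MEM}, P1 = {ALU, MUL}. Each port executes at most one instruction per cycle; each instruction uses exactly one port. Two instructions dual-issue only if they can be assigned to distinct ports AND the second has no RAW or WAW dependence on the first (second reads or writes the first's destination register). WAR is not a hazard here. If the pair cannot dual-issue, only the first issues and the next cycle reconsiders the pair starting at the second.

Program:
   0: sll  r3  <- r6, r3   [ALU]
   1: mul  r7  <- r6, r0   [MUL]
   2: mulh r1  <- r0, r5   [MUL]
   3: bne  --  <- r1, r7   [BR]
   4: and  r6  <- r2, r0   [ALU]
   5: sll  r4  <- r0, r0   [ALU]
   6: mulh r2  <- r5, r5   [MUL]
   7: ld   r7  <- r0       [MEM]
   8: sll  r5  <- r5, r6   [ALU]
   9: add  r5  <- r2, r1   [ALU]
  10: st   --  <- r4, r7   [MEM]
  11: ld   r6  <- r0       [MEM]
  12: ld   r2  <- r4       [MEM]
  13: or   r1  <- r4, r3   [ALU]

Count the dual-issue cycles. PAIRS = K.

t=0 i0/i1:sll mul ; pair
t=1 i2:mulh ; RAW r1
t=2 i3/i4:bne and ; pair
t=3 i5/i6:sll mulh ; pair
t=4 i7/i8:ld sll ; pair
t=5 i9/i10:add st ; pair
t=6 i11:ld ; no-port MEM/MEM
t=7 i12/i13:ld or ; pair

PAIRS = 6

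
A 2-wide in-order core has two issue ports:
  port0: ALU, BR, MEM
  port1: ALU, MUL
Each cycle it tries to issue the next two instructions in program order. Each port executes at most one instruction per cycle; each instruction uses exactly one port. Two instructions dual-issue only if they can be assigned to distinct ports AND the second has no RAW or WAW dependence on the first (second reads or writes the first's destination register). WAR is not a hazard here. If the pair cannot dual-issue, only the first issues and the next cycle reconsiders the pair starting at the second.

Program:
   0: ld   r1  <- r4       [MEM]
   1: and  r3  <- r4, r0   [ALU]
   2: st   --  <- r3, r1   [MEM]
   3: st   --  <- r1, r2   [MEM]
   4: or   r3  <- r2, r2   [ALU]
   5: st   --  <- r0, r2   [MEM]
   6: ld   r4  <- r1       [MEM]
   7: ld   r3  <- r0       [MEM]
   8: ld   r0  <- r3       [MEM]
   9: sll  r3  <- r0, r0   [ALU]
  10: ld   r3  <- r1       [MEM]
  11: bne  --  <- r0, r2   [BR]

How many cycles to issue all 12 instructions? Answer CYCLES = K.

CYCLES = 10

#0 head=0: ld.MEM+and.ALU i0&i1 dual
#1 head=2: st.MEM i2 no-port MEM/MEM
#2 head=3: st.MEM+or.ALU i3&i4 dual
#3 head=5: st.MEM i5 no-port MEM/MEM
#4 head=6: ld.MEM i6 no-port MEM/MEM
#5 head=7: ld.MEM i7 no-port MEM/MEM
#6 head=8: ld.MEM i8 RAW r0
#7 head=9: sll.ALU i9 WAW r3
#8 head=10: ld.MEM i10 no-port MEM/BR
#9 head=11: bne.BR i11 tail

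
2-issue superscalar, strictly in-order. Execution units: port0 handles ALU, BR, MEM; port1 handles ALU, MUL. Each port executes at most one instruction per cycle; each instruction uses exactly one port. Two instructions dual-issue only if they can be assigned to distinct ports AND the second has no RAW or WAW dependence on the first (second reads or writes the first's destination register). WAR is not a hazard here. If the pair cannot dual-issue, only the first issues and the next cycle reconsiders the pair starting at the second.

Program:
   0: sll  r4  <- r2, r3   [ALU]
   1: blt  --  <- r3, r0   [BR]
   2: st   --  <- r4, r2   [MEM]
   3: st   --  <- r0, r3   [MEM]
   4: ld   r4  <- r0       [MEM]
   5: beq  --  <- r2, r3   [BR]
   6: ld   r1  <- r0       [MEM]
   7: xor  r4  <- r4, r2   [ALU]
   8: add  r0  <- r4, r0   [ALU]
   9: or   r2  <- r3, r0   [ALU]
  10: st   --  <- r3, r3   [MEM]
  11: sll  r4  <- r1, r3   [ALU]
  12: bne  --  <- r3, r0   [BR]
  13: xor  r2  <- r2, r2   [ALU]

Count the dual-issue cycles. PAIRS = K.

  cy0 -> i0,i1 (sll/blt) dual
  cy1 -> i2 (st) no-port MEM/MEM
  cy2 -> i3 (st) no-port MEM/MEM
  cy3 -> i4 (ld) no-port MEM/BR
  cy4 -> i5 (beq) no-port BR/MEM
  cy5 -> i6,i7 (ld/xor) dual
  cy6 -> i8 (add) RAW r0
  cy7 -> i9,i10 (or/st) dual
  cy8 -> i11,i12 (sll/bne) dual
  cy9 -> i13 (xor) tail

PAIRS = 4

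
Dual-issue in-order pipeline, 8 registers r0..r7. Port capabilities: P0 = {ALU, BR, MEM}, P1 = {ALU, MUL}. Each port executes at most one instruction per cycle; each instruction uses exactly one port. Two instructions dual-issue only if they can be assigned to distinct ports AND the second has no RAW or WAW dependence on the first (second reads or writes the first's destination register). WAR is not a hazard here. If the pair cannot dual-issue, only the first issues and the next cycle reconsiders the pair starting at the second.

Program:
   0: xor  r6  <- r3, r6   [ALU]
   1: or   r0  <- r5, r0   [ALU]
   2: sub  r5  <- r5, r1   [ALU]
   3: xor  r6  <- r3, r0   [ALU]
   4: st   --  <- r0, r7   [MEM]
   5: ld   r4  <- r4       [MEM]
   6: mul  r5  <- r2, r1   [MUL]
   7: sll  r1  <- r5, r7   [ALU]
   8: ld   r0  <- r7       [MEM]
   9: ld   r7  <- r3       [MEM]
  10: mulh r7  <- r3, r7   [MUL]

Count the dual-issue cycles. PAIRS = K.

PAIRS = 4

[0] i0&i1  xor+or  -- 2-wide
[1] i2&i3  sub+xor  -- 2-wide
[2] i4  st  -- no-port MEM/MEM
[3] i5&i6  ld+mul  -- 2-wide
[4] i7&i8  sll+ld  -- 2-wide
[5] i9  ld  -- RAW+WAW r7
[6] i10  mulh  -- tail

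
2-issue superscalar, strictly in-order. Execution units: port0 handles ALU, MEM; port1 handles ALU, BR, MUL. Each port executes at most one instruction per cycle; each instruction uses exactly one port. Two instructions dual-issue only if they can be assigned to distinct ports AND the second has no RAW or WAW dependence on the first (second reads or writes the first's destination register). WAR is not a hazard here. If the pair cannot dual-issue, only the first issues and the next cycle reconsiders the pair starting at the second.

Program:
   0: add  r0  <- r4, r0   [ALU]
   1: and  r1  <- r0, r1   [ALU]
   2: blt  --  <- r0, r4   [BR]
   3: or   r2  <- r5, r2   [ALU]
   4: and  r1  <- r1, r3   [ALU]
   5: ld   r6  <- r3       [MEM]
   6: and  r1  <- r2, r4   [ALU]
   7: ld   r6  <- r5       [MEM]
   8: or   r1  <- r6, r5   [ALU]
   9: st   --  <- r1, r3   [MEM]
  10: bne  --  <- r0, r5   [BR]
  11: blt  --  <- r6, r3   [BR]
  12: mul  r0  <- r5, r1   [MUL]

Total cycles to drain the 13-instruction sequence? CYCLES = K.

#0 head=0: add.ALU i0 RAW r0
#1 head=1: and.ALU blt.BR i1&i2 2-wide
#2 head=3: or.ALU and.ALU i3&i4 2-wide
#3 head=5: ld.MEM and.ALU i5&i6 2-wide
#4 head=7: ld.MEM i7 RAW r6
#5 head=8: or.ALU i8 RAW r1
#6 head=9: st.MEM bne.BR i9&i10 2-wide
#7 head=11: blt.BR i11 no-port BR/MUL
#8 head=12: mul.MUL i12 tail

CYCLES = 9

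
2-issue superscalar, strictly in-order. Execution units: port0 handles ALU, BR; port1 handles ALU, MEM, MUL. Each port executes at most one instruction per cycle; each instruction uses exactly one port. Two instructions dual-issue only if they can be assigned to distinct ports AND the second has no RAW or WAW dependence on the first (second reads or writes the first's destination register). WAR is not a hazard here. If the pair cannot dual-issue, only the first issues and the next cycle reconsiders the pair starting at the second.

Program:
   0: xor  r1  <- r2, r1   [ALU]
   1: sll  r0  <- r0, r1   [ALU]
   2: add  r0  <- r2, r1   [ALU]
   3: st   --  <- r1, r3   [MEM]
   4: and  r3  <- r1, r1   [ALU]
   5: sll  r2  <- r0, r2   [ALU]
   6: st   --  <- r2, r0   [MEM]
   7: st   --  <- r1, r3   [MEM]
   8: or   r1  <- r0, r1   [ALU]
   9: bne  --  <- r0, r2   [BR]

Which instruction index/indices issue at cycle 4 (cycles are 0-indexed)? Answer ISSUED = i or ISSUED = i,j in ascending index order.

ISSUED = 6

  cy0 -> i0 (xor.ALU) RAW r1
  cy1 -> i1 (sll.ALU) WAW r0
  cy2 -> i2&i3 (add.ALU/st.MEM) pair
  cy3 -> i4&i5 (and.ALU/sll.ALU) pair
  cy4 -> i6 (st.MEM) no-port MEM/MEM
  cy5 -> i7&i8 (st.MEM/or.ALU) pair
  cy6 -> i9 (bne.BR) tail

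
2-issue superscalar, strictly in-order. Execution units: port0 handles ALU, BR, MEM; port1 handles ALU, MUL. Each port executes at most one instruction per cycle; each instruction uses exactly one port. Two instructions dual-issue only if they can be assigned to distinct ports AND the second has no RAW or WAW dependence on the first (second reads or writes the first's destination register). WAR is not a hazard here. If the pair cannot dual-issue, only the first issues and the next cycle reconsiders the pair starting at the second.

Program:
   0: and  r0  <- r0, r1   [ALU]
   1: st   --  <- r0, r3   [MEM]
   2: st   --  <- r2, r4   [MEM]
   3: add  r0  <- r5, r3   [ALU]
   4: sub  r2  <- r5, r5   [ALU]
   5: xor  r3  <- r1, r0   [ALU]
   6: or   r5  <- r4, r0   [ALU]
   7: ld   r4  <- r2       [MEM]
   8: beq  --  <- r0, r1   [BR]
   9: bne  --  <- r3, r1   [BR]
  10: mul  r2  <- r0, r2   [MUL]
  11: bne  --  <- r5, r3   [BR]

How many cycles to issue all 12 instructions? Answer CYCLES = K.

0. and.ALU @i0  | RAW r0
1. st.MEM @i1  | no-port MEM/MEM
2. st.MEM/add.ALU @i2,i3  | pair
3. sub.ALU/xor.ALU @i4,i5  | pair
4. or.ALU/ld.MEM @i6,i7  | pair
5. beq.BR @i8  | no-port BR/BR
6. bne.BR/mul.MUL @i9,i10  | pair
7. bne.BR @i11  | tail

CYCLES = 8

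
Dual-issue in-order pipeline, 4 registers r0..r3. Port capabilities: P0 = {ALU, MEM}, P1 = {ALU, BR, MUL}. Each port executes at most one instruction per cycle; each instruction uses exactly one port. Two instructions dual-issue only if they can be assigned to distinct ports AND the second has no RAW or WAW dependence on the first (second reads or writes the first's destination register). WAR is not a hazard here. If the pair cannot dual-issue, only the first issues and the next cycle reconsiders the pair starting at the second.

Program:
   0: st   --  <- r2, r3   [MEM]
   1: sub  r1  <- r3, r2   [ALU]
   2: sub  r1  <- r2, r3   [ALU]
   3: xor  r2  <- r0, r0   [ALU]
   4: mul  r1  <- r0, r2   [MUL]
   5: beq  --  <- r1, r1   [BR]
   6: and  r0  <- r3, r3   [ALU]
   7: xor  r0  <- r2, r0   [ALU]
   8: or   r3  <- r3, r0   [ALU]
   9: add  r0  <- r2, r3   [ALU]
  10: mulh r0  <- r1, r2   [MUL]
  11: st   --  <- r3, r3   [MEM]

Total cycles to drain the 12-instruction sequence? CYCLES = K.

CYCLES = 8

c0: i0/i1 st.MEM;sub.ALU  dual
c1: i2/i3 sub.ALU;xor.ALU  dual
c2: i4 mul.MUL  no-port MUL/BR
c3: i5/i6 beq.BR;and.ALU  dual
c4: i7 xor.ALU  RAW r0
c5: i8 or.ALU  RAW r3
c6: i9 add.ALU  WAW r0
c7: i10/i11 mulh.MUL;st.MEM  dual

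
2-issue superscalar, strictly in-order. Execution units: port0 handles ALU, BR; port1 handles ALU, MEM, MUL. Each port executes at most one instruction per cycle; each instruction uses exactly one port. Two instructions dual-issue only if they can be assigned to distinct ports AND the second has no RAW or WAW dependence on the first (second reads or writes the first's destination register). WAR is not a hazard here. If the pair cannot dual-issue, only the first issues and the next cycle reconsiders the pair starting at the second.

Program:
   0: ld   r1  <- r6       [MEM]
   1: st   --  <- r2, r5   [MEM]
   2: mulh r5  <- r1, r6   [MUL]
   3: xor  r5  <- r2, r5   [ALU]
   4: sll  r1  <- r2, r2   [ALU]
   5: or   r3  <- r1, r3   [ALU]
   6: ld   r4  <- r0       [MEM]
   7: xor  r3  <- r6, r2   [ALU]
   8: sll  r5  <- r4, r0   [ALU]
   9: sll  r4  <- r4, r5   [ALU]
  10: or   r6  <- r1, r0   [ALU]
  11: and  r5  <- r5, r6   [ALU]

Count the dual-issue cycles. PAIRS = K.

[0] i0  ld.MEM  -- no-port MEM/MEM
[1] i1  st.MEM  -- no-port MEM/MUL
[2] i2  mulh.MUL  -- RAW+WAW r5
[3] i3+i4  xor.ALU+sll.ALU  -- pair
[4] i5+i6  or.ALU+ld.MEM  -- pair
[5] i7+i8  xor.ALU+sll.ALU  -- pair
[6] i9+i10  sll.ALU+or.ALU  -- pair
[7] i11  and.ALU  -- tail

PAIRS = 4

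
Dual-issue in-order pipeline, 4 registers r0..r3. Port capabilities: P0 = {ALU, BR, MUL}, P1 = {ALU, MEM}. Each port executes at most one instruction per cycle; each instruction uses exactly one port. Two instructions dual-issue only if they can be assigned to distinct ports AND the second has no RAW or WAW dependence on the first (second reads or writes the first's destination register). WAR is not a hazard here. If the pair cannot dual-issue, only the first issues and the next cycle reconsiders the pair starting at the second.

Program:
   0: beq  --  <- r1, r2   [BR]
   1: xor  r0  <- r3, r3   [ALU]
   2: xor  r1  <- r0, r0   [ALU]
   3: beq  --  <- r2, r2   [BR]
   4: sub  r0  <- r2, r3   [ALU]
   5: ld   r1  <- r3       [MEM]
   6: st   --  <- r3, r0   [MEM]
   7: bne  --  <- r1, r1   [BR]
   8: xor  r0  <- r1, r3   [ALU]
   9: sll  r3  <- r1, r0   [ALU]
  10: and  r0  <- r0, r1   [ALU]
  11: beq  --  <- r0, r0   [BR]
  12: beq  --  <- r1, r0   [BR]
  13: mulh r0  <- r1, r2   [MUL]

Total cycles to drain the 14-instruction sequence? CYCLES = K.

#0 head=0: beq.BR xor.ALU i0/i1 dual
#1 head=2: xor.ALU beq.BR i2/i3 dual
#2 head=4: sub.ALU ld.MEM i4/i5 dual
#3 head=6: st.MEM bne.BR i6/i7 dual
#4 head=8: xor.ALU i8 RAW r0
#5 head=9: sll.ALU and.ALU i9/i10 dual
#6 head=11: beq.BR i11 no-port BR/BR
#7 head=12: beq.BR i12 no-port BR/MUL
#8 head=13: mulh.MUL i13 tail

CYCLES = 9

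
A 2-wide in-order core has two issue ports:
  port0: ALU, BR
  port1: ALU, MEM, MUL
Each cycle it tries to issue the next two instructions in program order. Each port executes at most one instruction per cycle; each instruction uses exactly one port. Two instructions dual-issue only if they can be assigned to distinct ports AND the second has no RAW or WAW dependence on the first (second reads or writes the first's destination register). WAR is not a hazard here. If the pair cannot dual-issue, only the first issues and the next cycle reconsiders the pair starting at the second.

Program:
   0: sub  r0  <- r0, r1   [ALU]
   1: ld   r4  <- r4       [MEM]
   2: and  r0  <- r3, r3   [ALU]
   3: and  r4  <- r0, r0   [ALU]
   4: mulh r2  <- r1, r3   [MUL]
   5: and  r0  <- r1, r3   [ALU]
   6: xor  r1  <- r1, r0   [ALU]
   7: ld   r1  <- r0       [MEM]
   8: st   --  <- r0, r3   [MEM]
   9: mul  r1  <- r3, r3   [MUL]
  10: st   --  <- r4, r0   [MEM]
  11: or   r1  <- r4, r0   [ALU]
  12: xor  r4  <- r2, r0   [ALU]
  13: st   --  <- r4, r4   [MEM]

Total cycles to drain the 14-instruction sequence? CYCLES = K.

0. sub.ALU;ld.MEM @i0/i1  | 2-wide
1. and.ALU @i2  | RAW r0
2. and.ALU;mulh.MUL @i3/i4  | 2-wide
3. and.ALU @i5  | RAW r0
4. xor.ALU @i6  | WAW r1
5. ld.MEM @i7  | no-port MEM/MEM
6. st.MEM @i8  | no-port MEM/MUL
7. mul.MUL @i9  | no-port MUL/MEM
8. st.MEM;or.ALU @i10/i11  | 2-wide
9. xor.ALU @i12  | RAW r4
10. st.MEM @i13  | tail

CYCLES = 11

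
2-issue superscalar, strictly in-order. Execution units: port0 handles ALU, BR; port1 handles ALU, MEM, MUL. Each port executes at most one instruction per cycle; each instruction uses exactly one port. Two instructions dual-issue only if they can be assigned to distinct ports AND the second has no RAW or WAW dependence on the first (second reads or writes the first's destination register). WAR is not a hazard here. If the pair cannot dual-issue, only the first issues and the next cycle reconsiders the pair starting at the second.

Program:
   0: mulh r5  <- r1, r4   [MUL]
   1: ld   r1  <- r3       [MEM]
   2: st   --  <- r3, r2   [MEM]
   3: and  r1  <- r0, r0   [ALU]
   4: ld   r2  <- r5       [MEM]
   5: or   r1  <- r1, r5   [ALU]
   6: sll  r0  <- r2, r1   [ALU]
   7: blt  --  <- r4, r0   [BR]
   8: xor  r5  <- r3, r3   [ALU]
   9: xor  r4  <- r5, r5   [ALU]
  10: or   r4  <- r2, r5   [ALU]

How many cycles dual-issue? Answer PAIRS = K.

c0: i0 mulh.MUL  no-port MUL/MEM
c1: i1 ld.MEM  no-port MEM/MEM
c2: i2+i3 st.MEM+and.ALU  pair
c3: i4+i5 ld.MEM+or.ALU  pair
c4: i6 sll.ALU  RAW r0
c5: i7+i8 blt.BR+xor.ALU  pair
c6: i9 xor.ALU  WAW r4
c7: i10 or.ALU  tail

PAIRS = 3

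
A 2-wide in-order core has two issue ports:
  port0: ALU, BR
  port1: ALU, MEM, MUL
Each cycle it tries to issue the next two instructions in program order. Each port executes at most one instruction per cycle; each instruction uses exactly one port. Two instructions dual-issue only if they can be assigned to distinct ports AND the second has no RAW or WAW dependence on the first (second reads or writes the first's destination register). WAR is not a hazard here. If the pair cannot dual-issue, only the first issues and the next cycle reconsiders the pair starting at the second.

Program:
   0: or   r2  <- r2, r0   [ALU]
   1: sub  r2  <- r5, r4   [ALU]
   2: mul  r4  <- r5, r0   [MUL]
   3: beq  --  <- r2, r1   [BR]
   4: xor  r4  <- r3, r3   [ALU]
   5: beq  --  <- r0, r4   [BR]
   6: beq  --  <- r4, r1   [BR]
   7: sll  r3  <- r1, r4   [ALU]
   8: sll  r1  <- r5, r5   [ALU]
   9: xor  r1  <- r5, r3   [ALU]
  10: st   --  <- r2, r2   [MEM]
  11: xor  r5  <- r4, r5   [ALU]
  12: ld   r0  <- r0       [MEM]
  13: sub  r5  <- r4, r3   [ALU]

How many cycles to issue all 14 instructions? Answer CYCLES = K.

#0 head=0: or i0 WAW r2
#1 head=1: sub mul i1,i2 pair
#2 head=3: beq xor i3,i4 pair
#3 head=5: beq i5 no-port BR/BR
#4 head=6: beq sll i6,i7 pair
#5 head=8: sll i8 WAW r1
#6 head=9: xor st i9,i10 pair
#7 head=11: xor ld i11,i12 pair
#8 head=13: sub i13 tail

CYCLES = 9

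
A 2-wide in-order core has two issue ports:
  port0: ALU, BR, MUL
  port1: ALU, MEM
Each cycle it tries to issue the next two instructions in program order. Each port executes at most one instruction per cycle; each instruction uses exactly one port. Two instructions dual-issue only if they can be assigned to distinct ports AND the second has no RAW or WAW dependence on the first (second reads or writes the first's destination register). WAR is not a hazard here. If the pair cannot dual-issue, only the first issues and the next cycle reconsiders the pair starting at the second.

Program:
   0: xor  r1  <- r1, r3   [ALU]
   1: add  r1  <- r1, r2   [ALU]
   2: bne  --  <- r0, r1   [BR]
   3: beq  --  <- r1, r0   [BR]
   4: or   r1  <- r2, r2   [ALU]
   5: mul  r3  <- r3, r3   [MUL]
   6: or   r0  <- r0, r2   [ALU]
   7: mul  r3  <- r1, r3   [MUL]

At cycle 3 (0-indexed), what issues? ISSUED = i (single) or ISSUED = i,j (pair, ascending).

ISSUED = 3,4

c0: i0 xor.ALU  RAW+WAW r1
c1: i1 add.ALU  RAW r1
c2: i2 bne.BR  no-port BR/BR
c3: i3+i4 beq.BR+or.ALU  2-wide
c4: i5+i6 mul.MUL+or.ALU  2-wide
c5: i7 mul.MUL  tail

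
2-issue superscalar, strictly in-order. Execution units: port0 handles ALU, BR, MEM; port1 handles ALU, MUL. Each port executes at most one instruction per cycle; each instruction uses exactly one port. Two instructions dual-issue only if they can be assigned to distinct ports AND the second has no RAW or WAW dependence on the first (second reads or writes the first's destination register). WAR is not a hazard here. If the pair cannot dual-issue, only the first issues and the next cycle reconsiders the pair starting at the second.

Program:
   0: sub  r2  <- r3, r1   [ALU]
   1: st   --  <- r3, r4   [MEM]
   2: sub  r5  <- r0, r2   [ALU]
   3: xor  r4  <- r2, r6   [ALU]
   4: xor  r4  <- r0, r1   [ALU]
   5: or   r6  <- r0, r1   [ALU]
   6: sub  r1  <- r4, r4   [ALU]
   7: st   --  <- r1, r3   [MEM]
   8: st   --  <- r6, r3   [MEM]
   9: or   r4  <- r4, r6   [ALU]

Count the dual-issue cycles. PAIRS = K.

PAIRS = 4

t=0 i0&i1:sub+st ; 2-wide
t=1 i2&i3:sub+xor ; 2-wide
t=2 i4&i5:xor+or ; 2-wide
t=3 i6:sub ; RAW r1
t=4 i7:st ; no-port MEM/MEM
t=5 i8&i9:st+or ; 2-wide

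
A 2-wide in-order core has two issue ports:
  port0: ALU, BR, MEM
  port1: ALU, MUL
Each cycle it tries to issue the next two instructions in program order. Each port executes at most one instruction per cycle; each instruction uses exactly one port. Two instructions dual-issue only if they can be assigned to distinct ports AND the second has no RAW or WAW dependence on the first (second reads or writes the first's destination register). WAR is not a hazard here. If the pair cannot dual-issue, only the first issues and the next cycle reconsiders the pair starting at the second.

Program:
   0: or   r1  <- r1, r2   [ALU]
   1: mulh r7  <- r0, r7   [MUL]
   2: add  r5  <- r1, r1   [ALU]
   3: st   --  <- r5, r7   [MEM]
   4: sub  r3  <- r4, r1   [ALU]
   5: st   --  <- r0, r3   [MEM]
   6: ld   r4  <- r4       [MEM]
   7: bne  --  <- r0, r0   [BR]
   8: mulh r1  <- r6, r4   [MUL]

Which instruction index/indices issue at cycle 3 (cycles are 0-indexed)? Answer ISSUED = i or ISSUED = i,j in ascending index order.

ISSUED = 5

t=0 i0,i1:or.ALU/mulh.MUL ; 2-wide
t=1 i2:add.ALU ; RAW r5
t=2 i3,i4:st.MEM/sub.ALU ; 2-wide
t=3 i5:st.MEM ; no-port MEM/MEM
t=4 i6:ld.MEM ; no-port MEM/BR
t=5 i7,i8:bne.BR/mulh.MUL ; 2-wide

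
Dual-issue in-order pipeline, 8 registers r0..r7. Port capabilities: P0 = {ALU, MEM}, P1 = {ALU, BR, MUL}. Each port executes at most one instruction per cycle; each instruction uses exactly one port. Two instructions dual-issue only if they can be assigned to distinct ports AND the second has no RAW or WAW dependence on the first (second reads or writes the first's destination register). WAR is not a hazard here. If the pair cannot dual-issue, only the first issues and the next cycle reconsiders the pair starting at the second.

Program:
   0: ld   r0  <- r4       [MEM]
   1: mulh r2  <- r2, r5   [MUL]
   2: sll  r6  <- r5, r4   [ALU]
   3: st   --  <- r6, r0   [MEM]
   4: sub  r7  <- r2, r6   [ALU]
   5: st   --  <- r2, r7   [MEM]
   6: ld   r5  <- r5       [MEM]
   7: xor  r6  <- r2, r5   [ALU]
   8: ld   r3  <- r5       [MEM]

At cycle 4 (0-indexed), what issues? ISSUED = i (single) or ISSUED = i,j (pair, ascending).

ISSUED = 6

t=0 i0&i1:ld+mulh ; dual
t=1 i2:sll ; RAW r6
t=2 i3&i4:st+sub ; dual
t=3 i5:st ; no-port MEM/MEM
t=4 i6:ld ; RAW r5
t=5 i7&i8:xor+ld ; dual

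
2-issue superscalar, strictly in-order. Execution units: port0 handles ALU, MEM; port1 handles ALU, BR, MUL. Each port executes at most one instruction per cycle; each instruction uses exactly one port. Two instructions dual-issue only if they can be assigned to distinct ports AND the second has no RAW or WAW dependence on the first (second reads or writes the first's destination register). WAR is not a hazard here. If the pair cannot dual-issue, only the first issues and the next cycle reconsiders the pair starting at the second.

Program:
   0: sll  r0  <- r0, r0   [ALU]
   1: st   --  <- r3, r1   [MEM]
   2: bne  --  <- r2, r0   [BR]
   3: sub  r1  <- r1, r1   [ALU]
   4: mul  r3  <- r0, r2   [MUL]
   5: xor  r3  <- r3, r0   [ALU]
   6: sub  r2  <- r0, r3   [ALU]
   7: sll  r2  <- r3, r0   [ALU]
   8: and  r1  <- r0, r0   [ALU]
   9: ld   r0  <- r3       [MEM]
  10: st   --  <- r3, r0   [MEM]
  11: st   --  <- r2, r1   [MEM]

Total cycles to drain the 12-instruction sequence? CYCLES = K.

#0 head=0: sll/st i0+i1 2-wide
#1 head=2: bne/sub i2+i3 2-wide
#2 head=4: mul i4 RAW+WAW r3
#3 head=5: xor i5 RAW r3
#4 head=6: sub i6 WAW r2
#5 head=7: sll/and i7+i8 2-wide
#6 head=9: ld i9 no-port MEM/MEM
#7 head=10: st i10 no-port MEM/MEM
#8 head=11: st i11 tail

CYCLES = 9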